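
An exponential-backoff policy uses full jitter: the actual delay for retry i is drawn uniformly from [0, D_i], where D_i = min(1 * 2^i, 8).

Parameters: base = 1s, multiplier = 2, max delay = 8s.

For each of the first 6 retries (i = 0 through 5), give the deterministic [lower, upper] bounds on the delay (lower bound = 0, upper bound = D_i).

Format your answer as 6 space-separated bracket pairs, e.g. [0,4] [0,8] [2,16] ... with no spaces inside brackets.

Computing bounds per retry:
  i=0: D_i=min(1*2^0,8)=1, bounds=[0,1]
  i=1: D_i=min(1*2^1,8)=2, bounds=[0,2]
  i=2: D_i=min(1*2^2,8)=4, bounds=[0,4]
  i=3: D_i=min(1*2^3,8)=8, bounds=[0,8]
  i=4: D_i=min(1*2^4,8)=8, bounds=[0,8]
  i=5: D_i=min(1*2^5,8)=8, bounds=[0,8]

Answer: [0,1] [0,2] [0,4] [0,8] [0,8] [0,8]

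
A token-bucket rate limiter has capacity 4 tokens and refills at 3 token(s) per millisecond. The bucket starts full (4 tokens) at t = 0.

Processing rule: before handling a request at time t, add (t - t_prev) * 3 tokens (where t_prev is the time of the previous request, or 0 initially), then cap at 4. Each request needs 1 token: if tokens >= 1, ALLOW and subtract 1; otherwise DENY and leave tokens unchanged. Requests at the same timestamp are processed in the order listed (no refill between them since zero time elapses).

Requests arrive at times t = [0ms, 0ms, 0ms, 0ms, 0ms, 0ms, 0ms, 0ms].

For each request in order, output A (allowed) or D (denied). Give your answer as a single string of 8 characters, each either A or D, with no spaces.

Answer: AAAADDDD

Derivation:
Simulating step by step:
  req#1 t=0ms: ALLOW
  req#2 t=0ms: ALLOW
  req#3 t=0ms: ALLOW
  req#4 t=0ms: ALLOW
  req#5 t=0ms: DENY
  req#6 t=0ms: DENY
  req#7 t=0ms: DENY
  req#8 t=0ms: DENY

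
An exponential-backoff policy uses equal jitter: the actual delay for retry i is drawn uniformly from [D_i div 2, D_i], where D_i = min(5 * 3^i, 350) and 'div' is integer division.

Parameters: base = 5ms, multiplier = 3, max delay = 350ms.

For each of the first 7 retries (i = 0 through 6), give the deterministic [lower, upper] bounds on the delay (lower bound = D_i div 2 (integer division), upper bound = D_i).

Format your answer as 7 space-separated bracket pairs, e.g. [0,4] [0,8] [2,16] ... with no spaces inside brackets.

Computing bounds per retry:
  i=0: D_i=min(5*3^0,350)=5, bounds=[2,5]
  i=1: D_i=min(5*3^1,350)=15, bounds=[7,15]
  i=2: D_i=min(5*3^2,350)=45, bounds=[22,45]
  i=3: D_i=min(5*3^3,350)=135, bounds=[67,135]
  i=4: D_i=min(5*3^4,350)=350, bounds=[175,350]
  i=5: D_i=min(5*3^5,350)=350, bounds=[175,350]
  i=6: D_i=min(5*3^6,350)=350, bounds=[175,350]

Answer: [2,5] [7,15] [22,45] [67,135] [175,350] [175,350] [175,350]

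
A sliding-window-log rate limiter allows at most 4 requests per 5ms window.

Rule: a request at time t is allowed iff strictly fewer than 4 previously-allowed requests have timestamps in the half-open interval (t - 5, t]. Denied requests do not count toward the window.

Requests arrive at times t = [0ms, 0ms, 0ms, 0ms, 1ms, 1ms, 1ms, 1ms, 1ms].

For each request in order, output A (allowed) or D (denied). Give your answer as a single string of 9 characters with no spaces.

Answer: AAAADDDDD

Derivation:
Tracking allowed requests in the window:
  req#1 t=0ms: ALLOW
  req#2 t=0ms: ALLOW
  req#3 t=0ms: ALLOW
  req#4 t=0ms: ALLOW
  req#5 t=1ms: DENY
  req#6 t=1ms: DENY
  req#7 t=1ms: DENY
  req#8 t=1ms: DENY
  req#9 t=1ms: DENY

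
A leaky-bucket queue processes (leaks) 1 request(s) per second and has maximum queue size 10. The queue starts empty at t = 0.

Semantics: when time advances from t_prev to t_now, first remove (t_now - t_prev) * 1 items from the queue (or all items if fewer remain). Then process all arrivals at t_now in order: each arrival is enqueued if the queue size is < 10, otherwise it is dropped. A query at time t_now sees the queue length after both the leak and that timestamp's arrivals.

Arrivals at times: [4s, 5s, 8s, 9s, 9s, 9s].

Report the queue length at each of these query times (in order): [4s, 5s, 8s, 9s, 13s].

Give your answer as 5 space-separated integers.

Queue lengths at query times:
  query t=4s: backlog = 1
  query t=5s: backlog = 1
  query t=8s: backlog = 1
  query t=9s: backlog = 3
  query t=13s: backlog = 0

Answer: 1 1 1 3 0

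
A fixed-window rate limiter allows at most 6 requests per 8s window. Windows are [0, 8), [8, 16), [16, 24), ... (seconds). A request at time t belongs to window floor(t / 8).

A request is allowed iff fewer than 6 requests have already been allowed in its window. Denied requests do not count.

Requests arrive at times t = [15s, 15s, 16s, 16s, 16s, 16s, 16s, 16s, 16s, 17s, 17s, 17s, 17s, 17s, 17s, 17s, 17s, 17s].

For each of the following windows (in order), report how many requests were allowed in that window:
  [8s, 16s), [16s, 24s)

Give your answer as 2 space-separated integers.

Answer: 2 6

Derivation:
Processing requests:
  req#1 t=15s (window 1): ALLOW
  req#2 t=15s (window 1): ALLOW
  req#3 t=16s (window 2): ALLOW
  req#4 t=16s (window 2): ALLOW
  req#5 t=16s (window 2): ALLOW
  req#6 t=16s (window 2): ALLOW
  req#7 t=16s (window 2): ALLOW
  req#8 t=16s (window 2): ALLOW
  req#9 t=16s (window 2): DENY
  req#10 t=17s (window 2): DENY
  req#11 t=17s (window 2): DENY
  req#12 t=17s (window 2): DENY
  req#13 t=17s (window 2): DENY
  req#14 t=17s (window 2): DENY
  req#15 t=17s (window 2): DENY
  req#16 t=17s (window 2): DENY
  req#17 t=17s (window 2): DENY
  req#18 t=17s (window 2): DENY

Allowed counts by window: 2 6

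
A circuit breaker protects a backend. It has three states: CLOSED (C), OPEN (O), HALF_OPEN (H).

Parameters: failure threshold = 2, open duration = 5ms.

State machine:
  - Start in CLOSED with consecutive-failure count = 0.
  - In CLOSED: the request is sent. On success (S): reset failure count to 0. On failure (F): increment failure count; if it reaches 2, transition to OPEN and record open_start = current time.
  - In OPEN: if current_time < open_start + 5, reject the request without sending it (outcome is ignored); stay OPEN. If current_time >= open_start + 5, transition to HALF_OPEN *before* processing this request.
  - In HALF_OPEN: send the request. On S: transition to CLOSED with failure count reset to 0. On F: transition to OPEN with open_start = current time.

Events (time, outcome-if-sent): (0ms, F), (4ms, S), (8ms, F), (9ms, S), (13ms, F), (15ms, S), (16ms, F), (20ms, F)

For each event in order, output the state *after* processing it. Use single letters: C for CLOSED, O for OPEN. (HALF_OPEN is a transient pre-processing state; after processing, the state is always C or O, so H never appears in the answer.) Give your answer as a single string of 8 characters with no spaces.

Answer: CCCCCCCO

Derivation:
State after each event:
  event#1 t=0ms outcome=F: state=CLOSED
  event#2 t=4ms outcome=S: state=CLOSED
  event#3 t=8ms outcome=F: state=CLOSED
  event#4 t=9ms outcome=S: state=CLOSED
  event#5 t=13ms outcome=F: state=CLOSED
  event#6 t=15ms outcome=S: state=CLOSED
  event#7 t=16ms outcome=F: state=CLOSED
  event#8 t=20ms outcome=F: state=OPEN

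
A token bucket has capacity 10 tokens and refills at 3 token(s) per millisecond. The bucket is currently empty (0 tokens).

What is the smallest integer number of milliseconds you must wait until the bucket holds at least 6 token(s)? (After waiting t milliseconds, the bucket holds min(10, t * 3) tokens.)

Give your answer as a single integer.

Need t * 3 >= 6, so t >= 6/3.
Smallest integer t = ceil(6/3) = 2.

Answer: 2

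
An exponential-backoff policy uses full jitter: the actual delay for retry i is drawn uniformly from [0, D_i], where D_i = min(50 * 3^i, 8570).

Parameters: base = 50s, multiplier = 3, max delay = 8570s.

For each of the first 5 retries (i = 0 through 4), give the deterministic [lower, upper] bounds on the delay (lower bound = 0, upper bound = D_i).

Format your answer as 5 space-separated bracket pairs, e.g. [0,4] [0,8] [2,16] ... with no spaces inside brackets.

Answer: [0,50] [0,150] [0,450] [0,1350] [0,4050]

Derivation:
Computing bounds per retry:
  i=0: D_i=min(50*3^0,8570)=50, bounds=[0,50]
  i=1: D_i=min(50*3^1,8570)=150, bounds=[0,150]
  i=2: D_i=min(50*3^2,8570)=450, bounds=[0,450]
  i=3: D_i=min(50*3^3,8570)=1350, bounds=[0,1350]
  i=4: D_i=min(50*3^4,8570)=4050, bounds=[0,4050]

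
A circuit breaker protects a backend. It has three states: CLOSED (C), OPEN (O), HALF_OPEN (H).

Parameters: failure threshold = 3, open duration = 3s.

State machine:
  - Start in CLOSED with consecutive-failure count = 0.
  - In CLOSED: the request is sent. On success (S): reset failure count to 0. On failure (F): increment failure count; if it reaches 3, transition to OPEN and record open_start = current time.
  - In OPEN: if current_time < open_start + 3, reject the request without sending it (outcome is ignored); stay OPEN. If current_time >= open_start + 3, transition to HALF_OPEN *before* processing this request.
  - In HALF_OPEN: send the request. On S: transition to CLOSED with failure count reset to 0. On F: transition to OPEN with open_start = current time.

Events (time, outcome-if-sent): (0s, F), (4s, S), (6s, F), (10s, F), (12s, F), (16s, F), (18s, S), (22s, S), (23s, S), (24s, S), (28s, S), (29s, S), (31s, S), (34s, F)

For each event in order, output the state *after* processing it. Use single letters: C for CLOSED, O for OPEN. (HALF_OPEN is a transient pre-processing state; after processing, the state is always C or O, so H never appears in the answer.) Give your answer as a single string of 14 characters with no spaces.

Answer: CCCCOOOCCCCCCC

Derivation:
State after each event:
  event#1 t=0s outcome=F: state=CLOSED
  event#2 t=4s outcome=S: state=CLOSED
  event#3 t=6s outcome=F: state=CLOSED
  event#4 t=10s outcome=F: state=CLOSED
  event#5 t=12s outcome=F: state=OPEN
  event#6 t=16s outcome=F: state=OPEN
  event#7 t=18s outcome=S: state=OPEN
  event#8 t=22s outcome=S: state=CLOSED
  event#9 t=23s outcome=S: state=CLOSED
  event#10 t=24s outcome=S: state=CLOSED
  event#11 t=28s outcome=S: state=CLOSED
  event#12 t=29s outcome=S: state=CLOSED
  event#13 t=31s outcome=S: state=CLOSED
  event#14 t=34s outcome=F: state=CLOSED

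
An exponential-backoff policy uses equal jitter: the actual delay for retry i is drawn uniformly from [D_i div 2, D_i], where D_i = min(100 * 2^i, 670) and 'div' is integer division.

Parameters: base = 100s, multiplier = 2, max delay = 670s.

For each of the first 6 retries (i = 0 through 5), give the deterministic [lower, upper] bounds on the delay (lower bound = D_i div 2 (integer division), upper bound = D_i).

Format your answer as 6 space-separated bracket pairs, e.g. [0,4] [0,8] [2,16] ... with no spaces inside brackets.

Computing bounds per retry:
  i=0: D_i=min(100*2^0,670)=100, bounds=[50,100]
  i=1: D_i=min(100*2^1,670)=200, bounds=[100,200]
  i=2: D_i=min(100*2^2,670)=400, bounds=[200,400]
  i=3: D_i=min(100*2^3,670)=670, bounds=[335,670]
  i=4: D_i=min(100*2^4,670)=670, bounds=[335,670]
  i=5: D_i=min(100*2^5,670)=670, bounds=[335,670]

Answer: [50,100] [100,200] [200,400] [335,670] [335,670] [335,670]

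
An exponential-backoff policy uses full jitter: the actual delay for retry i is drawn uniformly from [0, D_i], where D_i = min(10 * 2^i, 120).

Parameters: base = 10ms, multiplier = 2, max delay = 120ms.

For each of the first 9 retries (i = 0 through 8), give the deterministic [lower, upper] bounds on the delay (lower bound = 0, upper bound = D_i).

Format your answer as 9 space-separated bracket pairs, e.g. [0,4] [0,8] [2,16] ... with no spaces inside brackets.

Computing bounds per retry:
  i=0: D_i=min(10*2^0,120)=10, bounds=[0,10]
  i=1: D_i=min(10*2^1,120)=20, bounds=[0,20]
  i=2: D_i=min(10*2^2,120)=40, bounds=[0,40]
  i=3: D_i=min(10*2^3,120)=80, bounds=[0,80]
  i=4: D_i=min(10*2^4,120)=120, bounds=[0,120]
  i=5: D_i=min(10*2^5,120)=120, bounds=[0,120]
  i=6: D_i=min(10*2^6,120)=120, bounds=[0,120]
  i=7: D_i=min(10*2^7,120)=120, bounds=[0,120]
  i=8: D_i=min(10*2^8,120)=120, bounds=[0,120]

Answer: [0,10] [0,20] [0,40] [0,80] [0,120] [0,120] [0,120] [0,120] [0,120]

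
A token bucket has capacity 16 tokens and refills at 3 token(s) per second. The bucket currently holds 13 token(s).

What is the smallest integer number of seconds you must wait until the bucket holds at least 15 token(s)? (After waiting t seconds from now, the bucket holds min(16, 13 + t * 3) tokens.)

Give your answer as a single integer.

Need 13 + t * 3 >= 15, so t >= 2/3.
Smallest integer t = ceil(2/3) = 1.

Answer: 1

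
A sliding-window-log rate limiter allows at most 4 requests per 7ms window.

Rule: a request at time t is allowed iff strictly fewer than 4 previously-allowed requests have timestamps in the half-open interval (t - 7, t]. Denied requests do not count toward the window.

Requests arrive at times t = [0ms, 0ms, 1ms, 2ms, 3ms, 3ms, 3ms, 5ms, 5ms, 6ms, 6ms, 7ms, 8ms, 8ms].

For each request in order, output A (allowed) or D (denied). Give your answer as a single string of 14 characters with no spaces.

Answer: AAAADDDDDDDAAA

Derivation:
Tracking allowed requests in the window:
  req#1 t=0ms: ALLOW
  req#2 t=0ms: ALLOW
  req#3 t=1ms: ALLOW
  req#4 t=2ms: ALLOW
  req#5 t=3ms: DENY
  req#6 t=3ms: DENY
  req#7 t=3ms: DENY
  req#8 t=5ms: DENY
  req#9 t=5ms: DENY
  req#10 t=6ms: DENY
  req#11 t=6ms: DENY
  req#12 t=7ms: ALLOW
  req#13 t=8ms: ALLOW
  req#14 t=8ms: ALLOW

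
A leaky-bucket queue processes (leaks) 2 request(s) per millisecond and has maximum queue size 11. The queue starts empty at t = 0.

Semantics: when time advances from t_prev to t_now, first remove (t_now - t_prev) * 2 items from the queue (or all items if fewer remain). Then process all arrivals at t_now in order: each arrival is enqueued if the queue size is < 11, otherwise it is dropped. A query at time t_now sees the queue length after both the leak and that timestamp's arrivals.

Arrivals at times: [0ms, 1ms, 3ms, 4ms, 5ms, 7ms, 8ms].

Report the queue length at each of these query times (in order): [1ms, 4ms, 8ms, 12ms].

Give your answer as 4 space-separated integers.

Queue lengths at query times:
  query t=1ms: backlog = 1
  query t=4ms: backlog = 1
  query t=8ms: backlog = 1
  query t=12ms: backlog = 0

Answer: 1 1 1 0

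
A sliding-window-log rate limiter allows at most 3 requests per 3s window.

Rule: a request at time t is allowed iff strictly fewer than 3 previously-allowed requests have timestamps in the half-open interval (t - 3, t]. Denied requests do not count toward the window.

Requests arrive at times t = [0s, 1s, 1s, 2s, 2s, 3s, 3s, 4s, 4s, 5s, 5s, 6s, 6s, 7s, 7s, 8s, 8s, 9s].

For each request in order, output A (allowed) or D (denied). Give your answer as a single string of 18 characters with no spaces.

Tracking allowed requests in the window:
  req#1 t=0s: ALLOW
  req#2 t=1s: ALLOW
  req#3 t=1s: ALLOW
  req#4 t=2s: DENY
  req#5 t=2s: DENY
  req#6 t=3s: ALLOW
  req#7 t=3s: DENY
  req#8 t=4s: ALLOW
  req#9 t=4s: ALLOW
  req#10 t=5s: DENY
  req#11 t=5s: DENY
  req#12 t=6s: ALLOW
  req#13 t=6s: DENY
  req#14 t=7s: ALLOW
  req#15 t=7s: ALLOW
  req#16 t=8s: DENY
  req#17 t=8s: DENY
  req#18 t=9s: ALLOW

Answer: AAADDADAADDADAADDA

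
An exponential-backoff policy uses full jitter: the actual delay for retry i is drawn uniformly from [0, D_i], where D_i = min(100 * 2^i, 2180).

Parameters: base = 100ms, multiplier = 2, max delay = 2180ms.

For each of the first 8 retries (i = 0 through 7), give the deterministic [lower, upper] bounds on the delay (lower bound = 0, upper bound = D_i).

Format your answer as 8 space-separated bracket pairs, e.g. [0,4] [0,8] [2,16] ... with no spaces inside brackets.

Computing bounds per retry:
  i=0: D_i=min(100*2^0,2180)=100, bounds=[0,100]
  i=1: D_i=min(100*2^1,2180)=200, bounds=[0,200]
  i=2: D_i=min(100*2^2,2180)=400, bounds=[0,400]
  i=3: D_i=min(100*2^3,2180)=800, bounds=[0,800]
  i=4: D_i=min(100*2^4,2180)=1600, bounds=[0,1600]
  i=5: D_i=min(100*2^5,2180)=2180, bounds=[0,2180]
  i=6: D_i=min(100*2^6,2180)=2180, bounds=[0,2180]
  i=7: D_i=min(100*2^7,2180)=2180, bounds=[0,2180]

Answer: [0,100] [0,200] [0,400] [0,800] [0,1600] [0,2180] [0,2180] [0,2180]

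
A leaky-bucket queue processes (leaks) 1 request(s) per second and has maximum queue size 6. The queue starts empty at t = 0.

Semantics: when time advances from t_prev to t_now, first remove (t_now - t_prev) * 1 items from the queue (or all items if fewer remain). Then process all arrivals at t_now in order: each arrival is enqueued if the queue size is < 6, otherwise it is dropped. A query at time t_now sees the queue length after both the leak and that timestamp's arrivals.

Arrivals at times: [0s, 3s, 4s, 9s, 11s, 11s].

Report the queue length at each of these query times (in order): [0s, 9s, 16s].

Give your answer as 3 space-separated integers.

Queue lengths at query times:
  query t=0s: backlog = 1
  query t=9s: backlog = 1
  query t=16s: backlog = 0

Answer: 1 1 0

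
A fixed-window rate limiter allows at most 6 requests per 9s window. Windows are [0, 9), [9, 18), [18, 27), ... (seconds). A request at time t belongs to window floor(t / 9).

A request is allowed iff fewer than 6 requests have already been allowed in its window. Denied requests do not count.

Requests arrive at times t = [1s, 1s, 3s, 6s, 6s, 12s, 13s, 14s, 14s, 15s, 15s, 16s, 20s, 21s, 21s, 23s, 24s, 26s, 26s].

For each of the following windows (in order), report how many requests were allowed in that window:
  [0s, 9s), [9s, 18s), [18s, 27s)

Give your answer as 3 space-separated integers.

Answer: 5 6 6

Derivation:
Processing requests:
  req#1 t=1s (window 0): ALLOW
  req#2 t=1s (window 0): ALLOW
  req#3 t=3s (window 0): ALLOW
  req#4 t=6s (window 0): ALLOW
  req#5 t=6s (window 0): ALLOW
  req#6 t=12s (window 1): ALLOW
  req#7 t=13s (window 1): ALLOW
  req#8 t=14s (window 1): ALLOW
  req#9 t=14s (window 1): ALLOW
  req#10 t=15s (window 1): ALLOW
  req#11 t=15s (window 1): ALLOW
  req#12 t=16s (window 1): DENY
  req#13 t=20s (window 2): ALLOW
  req#14 t=21s (window 2): ALLOW
  req#15 t=21s (window 2): ALLOW
  req#16 t=23s (window 2): ALLOW
  req#17 t=24s (window 2): ALLOW
  req#18 t=26s (window 2): ALLOW
  req#19 t=26s (window 2): DENY

Allowed counts by window: 5 6 6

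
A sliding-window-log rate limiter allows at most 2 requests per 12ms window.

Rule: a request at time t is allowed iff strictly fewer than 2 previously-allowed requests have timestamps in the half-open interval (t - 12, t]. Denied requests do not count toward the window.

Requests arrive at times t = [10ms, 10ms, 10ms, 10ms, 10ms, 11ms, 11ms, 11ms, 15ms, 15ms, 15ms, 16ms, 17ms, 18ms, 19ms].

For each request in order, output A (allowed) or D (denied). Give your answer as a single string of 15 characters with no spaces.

Answer: AADDDDDDDDDDDDD

Derivation:
Tracking allowed requests in the window:
  req#1 t=10ms: ALLOW
  req#2 t=10ms: ALLOW
  req#3 t=10ms: DENY
  req#4 t=10ms: DENY
  req#5 t=10ms: DENY
  req#6 t=11ms: DENY
  req#7 t=11ms: DENY
  req#8 t=11ms: DENY
  req#9 t=15ms: DENY
  req#10 t=15ms: DENY
  req#11 t=15ms: DENY
  req#12 t=16ms: DENY
  req#13 t=17ms: DENY
  req#14 t=18ms: DENY
  req#15 t=19ms: DENY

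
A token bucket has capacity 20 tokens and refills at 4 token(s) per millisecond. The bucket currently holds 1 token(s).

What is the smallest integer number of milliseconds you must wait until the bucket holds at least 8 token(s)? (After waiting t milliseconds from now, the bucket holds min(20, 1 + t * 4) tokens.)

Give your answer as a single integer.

Answer: 2

Derivation:
Need 1 + t * 4 >= 8, so t >= 7/4.
Smallest integer t = ceil(7/4) = 2.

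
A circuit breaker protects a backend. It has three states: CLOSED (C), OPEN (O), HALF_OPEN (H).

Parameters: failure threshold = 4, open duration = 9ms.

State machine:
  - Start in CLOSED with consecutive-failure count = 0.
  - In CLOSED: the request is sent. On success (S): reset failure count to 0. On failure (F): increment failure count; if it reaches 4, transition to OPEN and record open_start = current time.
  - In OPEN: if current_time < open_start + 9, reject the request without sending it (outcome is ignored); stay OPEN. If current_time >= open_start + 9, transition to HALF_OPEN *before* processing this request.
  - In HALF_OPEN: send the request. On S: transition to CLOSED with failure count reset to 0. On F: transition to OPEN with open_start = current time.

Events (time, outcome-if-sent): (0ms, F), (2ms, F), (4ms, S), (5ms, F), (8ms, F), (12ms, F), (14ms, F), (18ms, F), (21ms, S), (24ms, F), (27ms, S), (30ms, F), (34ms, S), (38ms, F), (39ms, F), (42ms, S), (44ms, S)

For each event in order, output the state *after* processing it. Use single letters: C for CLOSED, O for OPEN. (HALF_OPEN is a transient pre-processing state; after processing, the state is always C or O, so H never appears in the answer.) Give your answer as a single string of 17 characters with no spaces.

Answer: CCCCCCOOOOOOCCCCC

Derivation:
State after each event:
  event#1 t=0ms outcome=F: state=CLOSED
  event#2 t=2ms outcome=F: state=CLOSED
  event#3 t=4ms outcome=S: state=CLOSED
  event#4 t=5ms outcome=F: state=CLOSED
  event#5 t=8ms outcome=F: state=CLOSED
  event#6 t=12ms outcome=F: state=CLOSED
  event#7 t=14ms outcome=F: state=OPEN
  event#8 t=18ms outcome=F: state=OPEN
  event#9 t=21ms outcome=S: state=OPEN
  event#10 t=24ms outcome=F: state=OPEN
  event#11 t=27ms outcome=S: state=OPEN
  event#12 t=30ms outcome=F: state=OPEN
  event#13 t=34ms outcome=S: state=CLOSED
  event#14 t=38ms outcome=F: state=CLOSED
  event#15 t=39ms outcome=F: state=CLOSED
  event#16 t=42ms outcome=S: state=CLOSED
  event#17 t=44ms outcome=S: state=CLOSED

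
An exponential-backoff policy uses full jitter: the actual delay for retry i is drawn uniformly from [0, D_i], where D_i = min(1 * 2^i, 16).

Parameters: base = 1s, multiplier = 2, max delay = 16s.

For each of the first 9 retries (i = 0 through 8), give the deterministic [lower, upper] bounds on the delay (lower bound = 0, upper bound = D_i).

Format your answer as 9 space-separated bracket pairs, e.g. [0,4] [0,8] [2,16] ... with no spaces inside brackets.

Computing bounds per retry:
  i=0: D_i=min(1*2^0,16)=1, bounds=[0,1]
  i=1: D_i=min(1*2^1,16)=2, bounds=[0,2]
  i=2: D_i=min(1*2^2,16)=4, bounds=[0,4]
  i=3: D_i=min(1*2^3,16)=8, bounds=[0,8]
  i=4: D_i=min(1*2^4,16)=16, bounds=[0,16]
  i=5: D_i=min(1*2^5,16)=16, bounds=[0,16]
  i=6: D_i=min(1*2^6,16)=16, bounds=[0,16]
  i=7: D_i=min(1*2^7,16)=16, bounds=[0,16]
  i=8: D_i=min(1*2^8,16)=16, bounds=[0,16]

Answer: [0,1] [0,2] [0,4] [0,8] [0,16] [0,16] [0,16] [0,16] [0,16]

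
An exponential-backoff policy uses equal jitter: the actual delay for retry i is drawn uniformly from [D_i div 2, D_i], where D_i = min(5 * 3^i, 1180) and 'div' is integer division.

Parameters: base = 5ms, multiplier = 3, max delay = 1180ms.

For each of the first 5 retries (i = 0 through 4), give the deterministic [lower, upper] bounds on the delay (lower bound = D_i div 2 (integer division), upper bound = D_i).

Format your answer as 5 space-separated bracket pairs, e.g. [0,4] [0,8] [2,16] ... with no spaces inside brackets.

Computing bounds per retry:
  i=0: D_i=min(5*3^0,1180)=5, bounds=[2,5]
  i=1: D_i=min(5*3^1,1180)=15, bounds=[7,15]
  i=2: D_i=min(5*3^2,1180)=45, bounds=[22,45]
  i=3: D_i=min(5*3^3,1180)=135, bounds=[67,135]
  i=4: D_i=min(5*3^4,1180)=405, bounds=[202,405]

Answer: [2,5] [7,15] [22,45] [67,135] [202,405]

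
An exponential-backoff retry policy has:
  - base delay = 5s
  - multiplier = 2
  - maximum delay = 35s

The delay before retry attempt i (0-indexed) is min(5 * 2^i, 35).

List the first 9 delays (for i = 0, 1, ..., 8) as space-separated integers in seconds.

Answer: 5 10 20 35 35 35 35 35 35

Derivation:
Computing each delay:
  i=0: min(5*2^0, 35) = 5
  i=1: min(5*2^1, 35) = 10
  i=2: min(5*2^2, 35) = 20
  i=3: min(5*2^3, 35) = 35
  i=4: min(5*2^4, 35) = 35
  i=5: min(5*2^5, 35) = 35
  i=6: min(5*2^6, 35) = 35
  i=7: min(5*2^7, 35) = 35
  i=8: min(5*2^8, 35) = 35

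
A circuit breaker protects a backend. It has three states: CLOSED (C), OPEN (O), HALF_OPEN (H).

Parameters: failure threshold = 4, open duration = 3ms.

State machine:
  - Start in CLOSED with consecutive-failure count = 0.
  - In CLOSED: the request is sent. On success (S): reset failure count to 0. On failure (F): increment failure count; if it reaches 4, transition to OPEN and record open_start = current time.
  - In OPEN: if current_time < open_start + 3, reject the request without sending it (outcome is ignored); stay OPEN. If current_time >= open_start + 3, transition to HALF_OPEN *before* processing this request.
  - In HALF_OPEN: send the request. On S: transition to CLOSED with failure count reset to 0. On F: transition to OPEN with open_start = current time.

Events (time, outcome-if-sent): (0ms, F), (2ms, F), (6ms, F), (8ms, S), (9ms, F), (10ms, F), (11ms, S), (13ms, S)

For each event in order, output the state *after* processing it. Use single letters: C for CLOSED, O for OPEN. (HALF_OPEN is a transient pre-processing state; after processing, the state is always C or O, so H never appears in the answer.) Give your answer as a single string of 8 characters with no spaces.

State after each event:
  event#1 t=0ms outcome=F: state=CLOSED
  event#2 t=2ms outcome=F: state=CLOSED
  event#3 t=6ms outcome=F: state=CLOSED
  event#4 t=8ms outcome=S: state=CLOSED
  event#5 t=9ms outcome=F: state=CLOSED
  event#6 t=10ms outcome=F: state=CLOSED
  event#7 t=11ms outcome=S: state=CLOSED
  event#8 t=13ms outcome=S: state=CLOSED

Answer: CCCCCCCC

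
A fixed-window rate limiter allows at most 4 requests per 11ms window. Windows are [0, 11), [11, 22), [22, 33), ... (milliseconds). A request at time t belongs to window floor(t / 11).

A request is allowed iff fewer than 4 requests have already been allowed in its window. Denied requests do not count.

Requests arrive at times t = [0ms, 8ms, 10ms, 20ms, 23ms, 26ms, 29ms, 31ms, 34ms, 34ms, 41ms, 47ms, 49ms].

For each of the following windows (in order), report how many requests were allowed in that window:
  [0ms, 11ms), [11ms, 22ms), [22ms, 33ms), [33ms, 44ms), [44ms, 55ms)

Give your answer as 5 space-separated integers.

Processing requests:
  req#1 t=0ms (window 0): ALLOW
  req#2 t=8ms (window 0): ALLOW
  req#3 t=10ms (window 0): ALLOW
  req#4 t=20ms (window 1): ALLOW
  req#5 t=23ms (window 2): ALLOW
  req#6 t=26ms (window 2): ALLOW
  req#7 t=29ms (window 2): ALLOW
  req#8 t=31ms (window 2): ALLOW
  req#9 t=34ms (window 3): ALLOW
  req#10 t=34ms (window 3): ALLOW
  req#11 t=41ms (window 3): ALLOW
  req#12 t=47ms (window 4): ALLOW
  req#13 t=49ms (window 4): ALLOW

Allowed counts by window: 3 1 4 3 2

Answer: 3 1 4 3 2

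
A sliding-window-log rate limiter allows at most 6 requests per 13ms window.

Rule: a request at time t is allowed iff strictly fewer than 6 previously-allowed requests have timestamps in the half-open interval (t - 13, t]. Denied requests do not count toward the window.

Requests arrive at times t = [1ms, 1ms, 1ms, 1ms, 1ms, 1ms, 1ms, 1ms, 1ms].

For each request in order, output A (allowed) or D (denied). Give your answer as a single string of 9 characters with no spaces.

Tracking allowed requests in the window:
  req#1 t=1ms: ALLOW
  req#2 t=1ms: ALLOW
  req#3 t=1ms: ALLOW
  req#4 t=1ms: ALLOW
  req#5 t=1ms: ALLOW
  req#6 t=1ms: ALLOW
  req#7 t=1ms: DENY
  req#8 t=1ms: DENY
  req#9 t=1ms: DENY

Answer: AAAAAADDD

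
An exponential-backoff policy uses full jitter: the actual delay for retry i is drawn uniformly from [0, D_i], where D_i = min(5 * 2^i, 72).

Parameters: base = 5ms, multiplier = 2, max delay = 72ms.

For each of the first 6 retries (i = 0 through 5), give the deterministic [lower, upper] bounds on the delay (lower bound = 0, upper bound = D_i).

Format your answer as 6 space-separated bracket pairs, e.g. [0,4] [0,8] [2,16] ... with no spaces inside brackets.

Answer: [0,5] [0,10] [0,20] [0,40] [0,72] [0,72]

Derivation:
Computing bounds per retry:
  i=0: D_i=min(5*2^0,72)=5, bounds=[0,5]
  i=1: D_i=min(5*2^1,72)=10, bounds=[0,10]
  i=2: D_i=min(5*2^2,72)=20, bounds=[0,20]
  i=3: D_i=min(5*2^3,72)=40, bounds=[0,40]
  i=4: D_i=min(5*2^4,72)=72, bounds=[0,72]
  i=5: D_i=min(5*2^5,72)=72, bounds=[0,72]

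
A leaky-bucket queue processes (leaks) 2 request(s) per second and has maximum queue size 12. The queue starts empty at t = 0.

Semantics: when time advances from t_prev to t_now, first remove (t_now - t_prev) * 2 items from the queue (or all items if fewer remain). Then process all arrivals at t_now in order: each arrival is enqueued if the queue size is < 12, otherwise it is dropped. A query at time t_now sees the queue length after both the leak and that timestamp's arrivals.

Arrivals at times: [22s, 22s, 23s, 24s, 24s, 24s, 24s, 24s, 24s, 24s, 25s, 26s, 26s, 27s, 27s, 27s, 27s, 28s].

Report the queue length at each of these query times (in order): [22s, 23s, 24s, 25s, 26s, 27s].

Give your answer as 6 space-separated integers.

Queue lengths at query times:
  query t=22s: backlog = 2
  query t=23s: backlog = 1
  query t=24s: backlog = 7
  query t=25s: backlog = 6
  query t=26s: backlog = 6
  query t=27s: backlog = 8

Answer: 2 1 7 6 6 8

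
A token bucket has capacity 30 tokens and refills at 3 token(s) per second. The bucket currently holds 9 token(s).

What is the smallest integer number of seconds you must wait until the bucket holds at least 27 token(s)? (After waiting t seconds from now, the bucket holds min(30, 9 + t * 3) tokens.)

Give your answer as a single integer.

Need 9 + t * 3 >= 27, so t >= 18/3.
Smallest integer t = ceil(18/3) = 6.

Answer: 6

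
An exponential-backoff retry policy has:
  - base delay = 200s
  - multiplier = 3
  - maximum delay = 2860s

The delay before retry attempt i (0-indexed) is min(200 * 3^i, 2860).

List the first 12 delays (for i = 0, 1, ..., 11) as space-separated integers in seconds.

Answer: 200 600 1800 2860 2860 2860 2860 2860 2860 2860 2860 2860

Derivation:
Computing each delay:
  i=0: min(200*3^0, 2860) = 200
  i=1: min(200*3^1, 2860) = 600
  i=2: min(200*3^2, 2860) = 1800
  i=3: min(200*3^3, 2860) = 2860
  i=4: min(200*3^4, 2860) = 2860
  i=5: min(200*3^5, 2860) = 2860
  i=6: min(200*3^6, 2860) = 2860
  i=7: min(200*3^7, 2860) = 2860
  i=8: min(200*3^8, 2860) = 2860
  i=9: min(200*3^9, 2860) = 2860
  i=10: min(200*3^10, 2860) = 2860
  i=11: min(200*3^11, 2860) = 2860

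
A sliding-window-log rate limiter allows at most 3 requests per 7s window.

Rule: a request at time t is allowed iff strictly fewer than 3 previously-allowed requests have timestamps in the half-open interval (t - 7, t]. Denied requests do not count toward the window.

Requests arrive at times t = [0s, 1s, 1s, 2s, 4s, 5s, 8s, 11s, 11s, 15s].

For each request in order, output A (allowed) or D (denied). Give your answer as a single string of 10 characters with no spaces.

Answer: AAADDDAAAA

Derivation:
Tracking allowed requests in the window:
  req#1 t=0s: ALLOW
  req#2 t=1s: ALLOW
  req#3 t=1s: ALLOW
  req#4 t=2s: DENY
  req#5 t=4s: DENY
  req#6 t=5s: DENY
  req#7 t=8s: ALLOW
  req#8 t=11s: ALLOW
  req#9 t=11s: ALLOW
  req#10 t=15s: ALLOW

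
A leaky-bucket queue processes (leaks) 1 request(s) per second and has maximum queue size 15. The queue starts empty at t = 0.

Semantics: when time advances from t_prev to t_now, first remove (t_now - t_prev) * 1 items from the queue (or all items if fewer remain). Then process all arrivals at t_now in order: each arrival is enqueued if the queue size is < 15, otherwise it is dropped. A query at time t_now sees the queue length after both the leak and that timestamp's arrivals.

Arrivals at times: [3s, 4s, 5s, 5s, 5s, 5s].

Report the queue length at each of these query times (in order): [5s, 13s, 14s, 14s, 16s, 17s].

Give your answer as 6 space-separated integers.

Queue lengths at query times:
  query t=5s: backlog = 4
  query t=13s: backlog = 0
  query t=14s: backlog = 0
  query t=14s: backlog = 0
  query t=16s: backlog = 0
  query t=17s: backlog = 0

Answer: 4 0 0 0 0 0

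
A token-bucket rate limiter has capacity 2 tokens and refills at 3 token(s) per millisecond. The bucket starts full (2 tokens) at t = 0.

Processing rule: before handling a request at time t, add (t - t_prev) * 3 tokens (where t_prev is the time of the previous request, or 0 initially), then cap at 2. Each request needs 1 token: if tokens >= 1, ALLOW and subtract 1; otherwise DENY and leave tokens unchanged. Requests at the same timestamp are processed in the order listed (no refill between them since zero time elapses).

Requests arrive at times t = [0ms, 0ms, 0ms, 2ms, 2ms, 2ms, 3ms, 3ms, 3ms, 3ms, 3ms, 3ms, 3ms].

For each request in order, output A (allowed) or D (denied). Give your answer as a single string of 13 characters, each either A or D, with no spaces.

Answer: AADAADAADDDDD

Derivation:
Simulating step by step:
  req#1 t=0ms: ALLOW
  req#2 t=0ms: ALLOW
  req#3 t=0ms: DENY
  req#4 t=2ms: ALLOW
  req#5 t=2ms: ALLOW
  req#6 t=2ms: DENY
  req#7 t=3ms: ALLOW
  req#8 t=3ms: ALLOW
  req#9 t=3ms: DENY
  req#10 t=3ms: DENY
  req#11 t=3ms: DENY
  req#12 t=3ms: DENY
  req#13 t=3ms: DENY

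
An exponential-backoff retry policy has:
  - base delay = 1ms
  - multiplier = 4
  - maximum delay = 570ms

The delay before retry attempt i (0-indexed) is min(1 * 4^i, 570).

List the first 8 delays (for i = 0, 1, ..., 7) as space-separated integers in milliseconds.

Computing each delay:
  i=0: min(1*4^0, 570) = 1
  i=1: min(1*4^1, 570) = 4
  i=2: min(1*4^2, 570) = 16
  i=3: min(1*4^3, 570) = 64
  i=4: min(1*4^4, 570) = 256
  i=5: min(1*4^5, 570) = 570
  i=6: min(1*4^6, 570) = 570
  i=7: min(1*4^7, 570) = 570

Answer: 1 4 16 64 256 570 570 570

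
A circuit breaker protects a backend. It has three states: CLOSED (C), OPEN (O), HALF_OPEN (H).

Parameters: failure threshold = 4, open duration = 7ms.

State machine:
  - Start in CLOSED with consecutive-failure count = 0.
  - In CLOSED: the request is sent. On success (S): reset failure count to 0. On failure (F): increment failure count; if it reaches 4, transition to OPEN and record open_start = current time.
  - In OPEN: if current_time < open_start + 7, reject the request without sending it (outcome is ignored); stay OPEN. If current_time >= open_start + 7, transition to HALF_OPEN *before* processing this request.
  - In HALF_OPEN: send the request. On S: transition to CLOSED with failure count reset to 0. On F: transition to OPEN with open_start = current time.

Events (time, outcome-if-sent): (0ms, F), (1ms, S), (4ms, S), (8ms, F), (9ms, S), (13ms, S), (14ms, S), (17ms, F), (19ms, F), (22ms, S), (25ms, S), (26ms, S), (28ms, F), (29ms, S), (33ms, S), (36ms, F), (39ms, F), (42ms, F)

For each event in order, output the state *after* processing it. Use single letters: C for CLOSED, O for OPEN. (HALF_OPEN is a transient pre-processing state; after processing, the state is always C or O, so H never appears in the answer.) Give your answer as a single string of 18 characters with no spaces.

Answer: CCCCCCCCCCCCCCCCCC

Derivation:
State after each event:
  event#1 t=0ms outcome=F: state=CLOSED
  event#2 t=1ms outcome=S: state=CLOSED
  event#3 t=4ms outcome=S: state=CLOSED
  event#4 t=8ms outcome=F: state=CLOSED
  event#5 t=9ms outcome=S: state=CLOSED
  event#6 t=13ms outcome=S: state=CLOSED
  event#7 t=14ms outcome=S: state=CLOSED
  event#8 t=17ms outcome=F: state=CLOSED
  event#9 t=19ms outcome=F: state=CLOSED
  event#10 t=22ms outcome=S: state=CLOSED
  event#11 t=25ms outcome=S: state=CLOSED
  event#12 t=26ms outcome=S: state=CLOSED
  event#13 t=28ms outcome=F: state=CLOSED
  event#14 t=29ms outcome=S: state=CLOSED
  event#15 t=33ms outcome=S: state=CLOSED
  event#16 t=36ms outcome=F: state=CLOSED
  event#17 t=39ms outcome=F: state=CLOSED
  event#18 t=42ms outcome=F: state=CLOSED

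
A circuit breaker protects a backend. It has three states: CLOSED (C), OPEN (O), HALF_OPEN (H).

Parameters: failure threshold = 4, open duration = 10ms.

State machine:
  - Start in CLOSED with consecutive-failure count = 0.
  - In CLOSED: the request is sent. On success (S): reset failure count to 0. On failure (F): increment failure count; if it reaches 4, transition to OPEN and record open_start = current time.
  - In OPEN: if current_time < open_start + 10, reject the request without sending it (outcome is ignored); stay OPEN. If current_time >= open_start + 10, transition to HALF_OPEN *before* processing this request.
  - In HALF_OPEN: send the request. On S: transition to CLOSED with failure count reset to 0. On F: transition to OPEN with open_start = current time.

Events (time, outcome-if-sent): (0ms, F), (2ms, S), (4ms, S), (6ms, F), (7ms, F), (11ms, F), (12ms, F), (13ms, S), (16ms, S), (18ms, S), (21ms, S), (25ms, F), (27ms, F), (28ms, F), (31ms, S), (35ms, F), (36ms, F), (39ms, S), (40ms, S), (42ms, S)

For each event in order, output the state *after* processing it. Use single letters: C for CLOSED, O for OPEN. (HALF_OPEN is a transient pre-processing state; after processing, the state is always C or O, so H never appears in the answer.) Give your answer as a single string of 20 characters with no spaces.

State after each event:
  event#1 t=0ms outcome=F: state=CLOSED
  event#2 t=2ms outcome=S: state=CLOSED
  event#3 t=4ms outcome=S: state=CLOSED
  event#4 t=6ms outcome=F: state=CLOSED
  event#5 t=7ms outcome=F: state=CLOSED
  event#6 t=11ms outcome=F: state=CLOSED
  event#7 t=12ms outcome=F: state=OPEN
  event#8 t=13ms outcome=S: state=OPEN
  event#9 t=16ms outcome=S: state=OPEN
  event#10 t=18ms outcome=S: state=OPEN
  event#11 t=21ms outcome=S: state=OPEN
  event#12 t=25ms outcome=F: state=OPEN
  event#13 t=27ms outcome=F: state=OPEN
  event#14 t=28ms outcome=F: state=OPEN
  event#15 t=31ms outcome=S: state=OPEN
  event#16 t=35ms outcome=F: state=OPEN
  event#17 t=36ms outcome=F: state=OPEN
  event#18 t=39ms outcome=S: state=OPEN
  event#19 t=40ms outcome=S: state=OPEN
  event#20 t=42ms outcome=S: state=OPEN

Answer: CCCCCCOOOOOOOOOOOOOO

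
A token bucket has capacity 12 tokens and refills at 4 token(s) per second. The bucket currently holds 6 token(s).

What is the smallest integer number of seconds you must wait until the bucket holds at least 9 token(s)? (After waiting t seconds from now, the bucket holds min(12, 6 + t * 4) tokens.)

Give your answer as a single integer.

Answer: 1

Derivation:
Need 6 + t * 4 >= 9, so t >= 3/4.
Smallest integer t = ceil(3/4) = 1.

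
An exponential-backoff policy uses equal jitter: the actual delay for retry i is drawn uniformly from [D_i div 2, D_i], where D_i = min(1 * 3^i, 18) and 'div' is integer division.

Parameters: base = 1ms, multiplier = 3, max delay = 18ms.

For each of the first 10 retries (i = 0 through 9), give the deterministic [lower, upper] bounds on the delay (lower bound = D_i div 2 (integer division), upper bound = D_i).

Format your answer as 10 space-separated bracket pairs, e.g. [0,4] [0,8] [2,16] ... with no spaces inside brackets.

Computing bounds per retry:
  i=0: D_i=min(1*3^0,18)=1, bounds=[0,1]
  i=1: D_i=min(1*3^1,18)=3, bounds=[1,3]
  i=2: D_i=min(1*3^2,18)=9, bounds=[4,9]
  i=3: D_i=min(1*3^3,18)=18, bounds=[9,18]
  i=4: D_i=min(1*3^4,18)=18, bounds=[9,18]
  i=5: D_i=min(1*3^5,18)=18, bounds=[9,18]
  i=6: D_i=min(1*3^6,18)=18, bounds=[9,18]
  i=7: D_i=min(1*3^7,18)=18, bounds=[9,18]
  i=8: D_i=min(1*3^8,18)=18, bounds=[9,18]
  i=9: D_i=min(1*3^9,18)=18, bounds=[9,18]

Answer: [0,1] [1,3] [4,9] [9,18] [9,18] [9,18] [9,18] [9,18] [9,18] [9,18]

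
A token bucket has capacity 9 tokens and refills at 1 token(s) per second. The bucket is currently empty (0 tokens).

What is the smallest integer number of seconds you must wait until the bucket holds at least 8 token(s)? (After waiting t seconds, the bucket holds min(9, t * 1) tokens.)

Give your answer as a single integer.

Need t * 1 >= 8, so t >= 8/1.
Smallest integer t = ceil(8/1) = 8.

Answer: 8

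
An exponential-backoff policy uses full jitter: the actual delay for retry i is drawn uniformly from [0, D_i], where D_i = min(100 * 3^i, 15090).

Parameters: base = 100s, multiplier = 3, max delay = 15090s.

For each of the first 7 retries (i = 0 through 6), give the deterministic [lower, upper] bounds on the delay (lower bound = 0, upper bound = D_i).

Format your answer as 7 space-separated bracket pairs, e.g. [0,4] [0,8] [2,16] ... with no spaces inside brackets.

Answer: [0,100] [0,300] [0,900] [0,2700] [0,8100] [0,15090] [0,15090]

Derivation:
Computing bounds per retry:
  i=0: D_i=min(100*3^0,15090)=100, bounds=[0,100]
  i=1: D_i=min(100*3^1,15090)=300, bounds=[0,300]
  i=2: D_i=min(100*3^2,15090)=900, bounds=[0,900]
  i=3: D_i=min(100*3^3,15090)=2700, bounds=[0,2700]
  i=4: D_i=min(100*3^4,15090)=8100, bounds=[0,8100]
  i=5: D_i=min(100*3^5,15090)=15090, bounds=[0,15090]
  i=6: D_i=min(100*3^6,15090)=15090, bounds=[0,15090]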